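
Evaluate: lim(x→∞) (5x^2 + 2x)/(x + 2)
This is an ∞/∞ indeterminate form.

Apply L'Hôpital's rule: differentiate numerator and denominator separately.
  f(x) = 5·x^2 + 2·x   ⇒   f'(x) = 10·x + 2
  g(x) = x + 2   ⇒   g'(x) = 1
  lim(x→∞) f'(x)/g'(x) = lim(x→∞) (10·x + 2)/(1)
  = ∞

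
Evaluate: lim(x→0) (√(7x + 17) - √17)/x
This is a standard limit.

Factor or rationalize the expression:
  lim(x→0) (√(7x + 17) - √17)/x = 7·sqrt(17)/34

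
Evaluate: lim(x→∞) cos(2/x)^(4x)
This is an exponential indeterminate form.

For exponential indeterminate forms, take the natural log:
  Let L = lim(x→∞) cos(2/x)^(4x)
  Then ln(L) = lim(x→∞) [exponent × ln(base)]
  Evaluate using L'Hôpital or standard limits, then exponentiate.
  L = 1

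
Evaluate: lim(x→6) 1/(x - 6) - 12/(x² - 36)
This is an ∞-∞ indeterminate form.

Combine fractions or rationalize to convert ∞-∞ to 0/0 form:
  lim(x→6) 1/(x - 6) - 12/(x² - 36) = 1/12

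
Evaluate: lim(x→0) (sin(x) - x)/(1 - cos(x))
This is a 0/0 indeterminate form.

Apply L'Hôpital's rule: differentiate numerator and denominator separately.
  f(x) = -x + sin(x)   ⇒   f'(x) = cos(x) - 1
  g(x) = 1 - cos(x)   ⇒   g'(x) = sin(x)
  lim(x→0) f'(x)/g'(x) = lim(x→0) (cos(x) - 1)/(sin(x))
  = 0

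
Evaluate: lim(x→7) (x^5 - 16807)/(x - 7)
This is a standard limit.

Factor or rationalize the expression:
  lim(x→7) (x^5 - 16807)/(x - 7) = 12005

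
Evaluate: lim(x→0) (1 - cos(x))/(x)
This is a 0/0 indeterminate form.

Apply L'Hôpital's rule: differentiate numerator and denominator separately.
  f(x) = 1 - cos(x)   ⇒   f'(x) = sin(x)
  g(x) = x   ⇒   g'(x) = 1
  lim(x→0) f'(x)/g'(x) = lim(x→0) (sin(x))/(1)
  = 0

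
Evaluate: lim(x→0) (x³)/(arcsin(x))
This is a 0/0 indeterminate form.

Apply L'Hôpital's rule: differentiate numerator and denominator separately.
  f(x) = x^3   ⇒   f'(x) = 3·x^2
  g(x) = asin(x)   ⇒   g'(x) = 1/sqrt(1 - x^2)
  lim(x→0) f'(x)/g'(x) = lim(x→0) (3·x^2)/(1/sqrt(1 - x^2))
  = 0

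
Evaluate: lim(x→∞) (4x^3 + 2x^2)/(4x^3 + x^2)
This is an ∞/∞ indeterminate form.

Apply L'Hôpital's rule: differentiate numerator and denominator separately.
  f(x) = 4·x^3 + 2·x^2   ⇒   f'(x) = 12·x^2 + 4·x
  g(x) = 4·x^3 + x^2   ⇒   g'(x) = 12·x^2 + 2·x
  lim(x→∞) f'(x)/g'(x) = lim(x→∞) (12·x^2 + 4·x)/(12·x^2 + 2·x)
  = 1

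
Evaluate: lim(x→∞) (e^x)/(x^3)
This is an ∞/∞ indeterminate form.

Apply L'Hôpital's rule: differentiate numerator and denominator separately.
  f(x) = e^(x)   ⇒   f'(x) = e^(x)
  g(x) = x^3   ⇒   g'(x) = 3·x^2
  lim(x→∞) f'(x)/g'(x) = lim(x→∞) (e^(x))/(3·x^2)
  = ∞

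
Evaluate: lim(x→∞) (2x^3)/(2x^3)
This is an ∞/∞ indeterminate form.

Apply L'Hôpital's rule: differentiate numerator and denominator separately.
  f(x) = 2·x^3   ⇒   f'(x) = 6·x^2
  g(x) = 2·x^3   ⇒   g'(x) = 6·x^2
  lim(x→∞) f'(x)/g'(x) = lim(x→∞) (6·x^2)/(6·x^2)
  = 1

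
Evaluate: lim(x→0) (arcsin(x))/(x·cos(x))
This is a 0/0 indeterminate form.

Apply L'Hôpital's rule: differentiate numerator and denominator separately.
  f(x) = asin(x)   ⇒   f'(x) = 1/sqrt(1 - x^2)
  g(x) = x·cos(x)   ⇒   g'(x) = -x·sin(x) + cos(x)
  lim(x→0) f'(x)/g'(x) = lim(x→0) (1/sqrt(1 - x^2))/(-x·sin(x) + cos(x))
  = 1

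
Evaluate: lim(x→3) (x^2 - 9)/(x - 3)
This is a standard limit.

Factor or rationalize the expression:
  lim(x→3) (x^2 - 9)/(x - 3) = 6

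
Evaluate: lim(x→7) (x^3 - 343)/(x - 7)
This is a standard limit.

Factor or rationalize the expression:
  lim(x→7) (x^3 - 343)/(x - 7) = 147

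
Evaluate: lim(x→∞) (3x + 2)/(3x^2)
This is an ∞/∞ indeterminate form.

Apply L'Hôpital's rule: differentiate numerator and denominator separately.
  f(x) = 3·x + 2   ⇒   f'(x) = 3
  g(x) = 3·x^2   ⇒   g'(x) = 6·x
  lim(x→∞) f'(x)/g'(x) = lim(x→∞) (3)/(6·x)
  = 0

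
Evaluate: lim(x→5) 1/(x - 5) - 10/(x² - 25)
This is an ∞-∞ indeterminate form.

Combine fractions or rationalize to convert ∞-∞ to 0/0 form:
  lim(x→5) 1/(x - 5) - 10/(x² - 25) = 1/10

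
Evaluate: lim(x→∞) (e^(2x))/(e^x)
This is an ∞/∞ indeterminate form.

Apply L'Hôpital's rule: differentiate numerator and denominator separately.
  f(x) = e^(2·x)   ⇒   f'(x) = 2·e^(2·x)
  g(x) = e^(x)   ⇒   g'(x) = e^(x)
  lim(x→∞) f'(x)/g'(x) = lim(x→∞) (2·e^(2·x))/(e^(x))
  = ∞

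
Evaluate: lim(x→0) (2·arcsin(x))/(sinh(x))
This is a 0/0 indeterminate form.

Apply L'Hôpital's rule: differentiate numerator and denominator separately.
  f(x) = 2·asin(x)   ⇒   f'(x) = 2/sqrt(1 - x^2)
  g(x) = sinh(x)   ⇒   g'(x) = cosh(x)
  lim(x→0) f'(x)/g'(x) = lim(x→0) (2/sqrt(1 - x^2))/(cosh(x))
  = 2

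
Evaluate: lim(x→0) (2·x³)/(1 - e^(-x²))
This is a 0/0 indeterminate form.

Apply L'Hôpital's rule: differentiate numerator and denominator separately.
  f(x) = 2·x^3   ⇒   f'(x) = 6·x^2
  g(x) = 1 - e^(-x^2)   ⇒   g'(x) = 2·x·e^(-x^2)
  lim(x→0) f'(x)/g'(x) = lim(x→0) (6·x^2)/(2·x·e^(-x^2))
  = 0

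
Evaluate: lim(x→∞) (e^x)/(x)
This is an ∞/∞ indeterminate form.

Apply L'Hôpital's rule: differentiate numerator and denominator separately.
  f(x) = e^(x)   ⇒   f'(x) = e^(x)
  g(x) = x   ⇒   g'(x) = 1
  lim(x→∞) f'(x)/g'(x) = lim(x→∞) (e^(x))/(1)
  = ∞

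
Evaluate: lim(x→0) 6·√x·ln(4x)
This is a 0·∞ indeterminate form.

Rewrite 0·∞ as a quotient (0/0 or ∞/∞ form), then apply L'Hôpital's rule:
  lim(x→0) 6·√x·ln(4x) = 0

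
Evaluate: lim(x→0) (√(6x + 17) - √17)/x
This is a standard limit.

Factor or rationalize the expression:
  lim(x→0) (√(6x + 17) - √17)/x = 3·sqrt(17)/17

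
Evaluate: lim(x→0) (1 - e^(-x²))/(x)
This is a 0/0 indeterminate form.

Apply L'Hôpital's rule: differentiate numerator and denominator separately.
  f(x) = 1 - e^(-x^2)   ⇒   f'(x) = 2·x·e^(-x^2)
  g(x) = x   ⇒   g'(x) = 1
  lim(x→0) f'(x)/g'(x) = lim(x→0) (2·x·e^(-x^2))/(1)
  = 0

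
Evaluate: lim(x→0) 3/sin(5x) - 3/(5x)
This is an ∞-∞ indeterminate form.

Combine fractions or rationalize to convert ∞-∞ to 0/0 form:
  lim(x→0) 3/sin(5x) - 3/(5x) = 0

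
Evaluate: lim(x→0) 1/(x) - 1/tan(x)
This is an ∞-∞ indeterminate form.

Combine fractions or rationalize to convert ∞-∞ to 0/0 form:
  lim(x→0) 1/(x) - 1/tan(x) = 0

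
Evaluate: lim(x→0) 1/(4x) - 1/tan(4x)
This is an ∞-∞ indeterminate form.

Combine fractions or rationalize to convert ∞-∞ to 0/0 form:
  lim(x→0) 1/(4x) - 1/tan(4x) = 0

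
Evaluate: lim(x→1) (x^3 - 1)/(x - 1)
This is a standard limit.

Factor or rationalize the expression:
  lim(x→1) (x^3 - 1)/(x - 1) = 3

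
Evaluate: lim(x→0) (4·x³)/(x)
This is a 0/0 indeterminate form.

Apply L'Hôpital's rule: differentiate numerator and denominator separately.
  f(x) = 4·x^3   ⇒   f'(x) = 12·x^2
  g(x) = x   ⇒   g'(x) = 1
  lim(x→0) f'(x)/g'(x) = lim(x→0) (12·x^2)/(1)
  = 0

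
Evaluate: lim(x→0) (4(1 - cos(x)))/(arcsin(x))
This is a 0/0 indeterminate form.

Apply L'Hôpital's rule: differentiate numerator and denominator separately.
  f(x) = 4 - 4·cos(x)   ⇒   f'(x) = 4·sin(x)
  g(x) = asin(x)   ⇒   g'(x) = 1/sqrt(1 - x^2)
  lim(x→0) f'(x)/g'(x) = lim(x→0) (4·sin(x))/(1/sqrt(1 - x^2))
  = 0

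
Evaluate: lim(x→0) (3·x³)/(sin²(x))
This is a 0/0 indeterminate form.

Apply L'Hôpital's rule: differentiate numerator and denominator separately.
  f(x) = 3·x^3   ⇒   f'(x) = 9·x^2
  g(x) = sin(x)^2   ⇒   g'(x) = 2·sin(x)·cos(x)
  lim(x→0) f'(x)/g'(x) = lim(x→0) (9·x^2)/(2·sin(x)·cos(x))
  = 0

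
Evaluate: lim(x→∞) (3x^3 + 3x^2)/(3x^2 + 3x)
This is an ∞/∞ indeterminate form.

Apply L'Hôpital's rule: differentiate numerator and denominator separately.
  f(x) = 3·x^3 + 3·x^2   ⇒   f'(x) = 9·x^2 + 6·x
  g(x) = 3·x^2 + 3·x   ⇒   g'(x) = 6·x + 3
  lim(x→∞) f'(x)/g'(x) = lim(x→∞) (9·x^2 + 6·x)/(6·x + 3)
  = ∞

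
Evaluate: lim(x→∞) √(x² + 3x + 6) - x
This is an ∞-∞ indeterminate form.

Combine fractions or rationalize to convert ∞-∞ to 0/0 form:
  lim(x→∞) √(x² + 3x + 6) - x = 3/2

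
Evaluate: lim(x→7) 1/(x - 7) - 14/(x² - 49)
This is an ∞-∞ indeterminate form.

Combine fractions or rationalize to convert ∞-∞ to 0/0 form:
  lim(x→7) 1/(x - 7) - 14/(x² - 49) = 1/14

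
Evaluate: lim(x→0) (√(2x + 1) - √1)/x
This is a standard limit.

Factor or rationalize the expression:
  lim(x→0) (√(2x + 1) - √1)/x = 1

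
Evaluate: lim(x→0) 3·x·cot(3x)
This is a 0·∞ indeterminate form.

Rewrite 0·∞ as a quotient (0/0 or ∞/∞ form), then apply L'Hôpital's rule:
  lim(x→0) 3·x·cot(3x) = 1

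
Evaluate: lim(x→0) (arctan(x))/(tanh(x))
This is a 0/0 indeterminate form.

Apply L'Hôpital's rule: differentiate numerator and denominator separately.
  f(x) = atan(x)   ⇒   f'(x) = 1/(x^2 + 1)
  g(x) = tanh(x)   ⇒   g'(x) = 1 - tanh(x)^2
  lim(x→0) f'(x)/g'(x) = lim(x→0) (1/(x^2 + 1))/(1 - tanh(x)^2)
  = 1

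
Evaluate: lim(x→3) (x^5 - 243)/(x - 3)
This is a standard limit.

Factor or rationalize the expression:
  lim(x→3) (x^5 - 243)/(x - 3) = 405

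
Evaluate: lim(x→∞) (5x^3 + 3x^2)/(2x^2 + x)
This is an ∞/∞ indeterminate form.

Apply L'Hôpital's rule: differentiate numerator and denominator separately.
  f(x) = 5·x^3 + 3·x^2   ⇒   f'(x) = 15·x^2 + 6·x
  g(x) = 2·x^2 + x   ⇒   g'(x) = 4·x + 1
  lim(x→∞) f'(x)/g'(x) = lim(x→∞) (15·x^2 + 6·x)/(4·x + 1)
  = ∞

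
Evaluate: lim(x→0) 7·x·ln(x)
This is a 0·∞ indeterminate form.

Rewrite 0·∞ as a quotient (0/0 or ∞/∞ form), then apply L'Hôpital's rule:
  lim(x→0) 7·x·ln(x) = 0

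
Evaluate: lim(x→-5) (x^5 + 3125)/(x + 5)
This is a standard limit.

Factor or rationalize the expression:
  lim(x→-5) (x^5 + 3125)/(x + 5) = 3125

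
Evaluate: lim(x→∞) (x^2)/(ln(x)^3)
This is an ∞/∞ indeterminate form.

Apply L'Hôpital's rule: differentiate numerator and denominator separately.
  f(x) = x^2   ⇒   f'(x) = 2·x
  g(x) = ln(x)^3   ⇒   g'(x) = 3·ln(x)^2/x
  lim(x→∞) f'(x)/g'(x) = lim(x→∞) (2·x)/(3·ln(x)^2/x)
  = ∞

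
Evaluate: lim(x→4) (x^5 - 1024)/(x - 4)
This is a standard limit.

Factor or rationalize the expression:
  lim(x→4) (x^5 - 1024)/(x - 4) = 1280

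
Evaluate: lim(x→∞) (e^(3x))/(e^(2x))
This is an ∞/∞ indeterminate form.

Apply L'Hôpital's rule: differentiate numerator and denominator separately.
  f(x) = e^(3·x)   ⇒   f'(x) = 3·e^(3·x)
  g(x) = e^(2·x)   ⇒   g'(x) = 2·e^(2·x)
  lim(x→∞) f'(x)/g'(x) = lim(x→∞) (3·e^(3·x))/(2·e^(2·x))
  = ∞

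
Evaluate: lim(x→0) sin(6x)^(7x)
This is an exponential indeterminate form.

For exponential indeterminate forms, take the natural log:
  Let L = lim(x→0) sin(6x)^(7x)
  Then ln(L) = lim(x→0) [exponent × ln(base)]
  Evaluate using L'Hôpital or standard limits, then exponentiate.
  L = 1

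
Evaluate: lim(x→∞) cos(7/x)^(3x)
This is an exponential indeterminate form.

For exponential indeterminate forms, take the natural log:
  Let L = lim(x→∞) cos(7/x)^(3x)
  Then ln(L) = lim(x→∞) [exponent × ln(base)]
  Evaluate using L'Hôpital or standard limits, then exponentiate.
  L = 1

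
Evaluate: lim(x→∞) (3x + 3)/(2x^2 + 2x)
This is an ∞/∞ indeterminate form.

Apply L'Hôpital's rule: differentiate numerator and denominator separately.
  f(x) = 3·x + 3   ⇒   f'(x) = 3
  g(x) = 2·x^2 + 2·x   ⇒   g'(x) = 4·x + 2
  lim(x→∞) f'(x)/g'(x) = lim(x→∞) (3)/(4·x + 2)
  = 0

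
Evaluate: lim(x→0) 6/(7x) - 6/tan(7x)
This is an ∞-∞ indeterminate form.

Combine fractions or rationalize to convert ∞-∞ to 0/0 form:
  lim(x→0) 6/(7x) - 6/tan(7x) = 0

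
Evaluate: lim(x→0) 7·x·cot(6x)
This is a 0·∞ indeterminate form.

Rewrite 0·∞ as a quotient (0/0 or ∞/∞ form), then apply L'Hôpital's rule:
  lim(x→0) 7·x·cot(6x) = 7/6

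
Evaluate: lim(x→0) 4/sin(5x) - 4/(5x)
This is an ∞-∞ indeterminate form.

Combine fractions or rationalize to convert ∞-∞ to 0/0 form:
  lim(x→0) 4/sin(5x) - 4/(5x) = 0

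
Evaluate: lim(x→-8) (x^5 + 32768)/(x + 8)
This is a standard limit.

Factor or rationalize the expression:
  lim(x→-8) (x^5 + 32768)/(x + 8) = 20480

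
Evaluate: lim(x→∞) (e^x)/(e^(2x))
This is an ∞/∞ indeterminate form.

Apply L'Hôpital's rule: differentiate numerator and denominator separately.
  f(x) = e^(x)   ⇒   f'(x) = e^(x)
  g(x) = e^(2·x)   ⇒   g'(x) = 2·e^(2·x)
  lim(x→∞) f'(x)/g'(x) = lim(x→∞) (e^(x))/(2·e^(2·x))
  = 0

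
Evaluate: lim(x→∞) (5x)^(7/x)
This is an exponential indeterminate form.

For exponential indeterminate forms, take the natural log:
  Let L = lim(x→∞) (5x)^(7/x)
  Then ln(L) = lim(x→∞) [exponent × ln(base)]
  Evaluate using L'Hôpital or standard limits, then exponentiate.
  L = 1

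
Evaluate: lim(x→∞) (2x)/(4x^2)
This is an ∞/∞ indeterminate form.

Apply L'Hôpital's rule: differentiate numerator and denominator separately.
  f(x) = 2·x   ⇒   f'(x) = 2
  g(x) = 4·x^2   ⇒   g'(x) = 8·x
  lim(x→∞) f'(x)/g'(x) = lim(x→∞) (2)/(8·x)
  = 0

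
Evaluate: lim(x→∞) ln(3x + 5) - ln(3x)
This is an ∞-∞ indeterminate form.

Combine fractions or rationalize to convert ∞-∞ to 0/0 form:
  lim(x→∞) ln(3x + 5) - ln(3x) = 0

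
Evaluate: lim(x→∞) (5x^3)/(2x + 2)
This is an ∞/∞ indeterminate form.

Apply L'Hôpital's rule: differentiate numerator and denominator separately.
  f(x) = 5·x^3   ⇒   f'(x) = 15·x^2
  g(x) = 2·x + 2   ⇒   g'(x) = 2
  lim(x→∞) f'(x)/g'(x) = lim(x→∞) (15·x^2)/(2)
  = ∞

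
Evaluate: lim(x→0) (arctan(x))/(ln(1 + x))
This is a 0/0 indeterminate form.

Apply L'Hôpital's rule: differentiate numerator and denominator separately.
  f(x) = atan(x)   ⇒   f'(x) = 1/(x^2 + 1)
  g(x) = ln(x + 1)   ⇒   g'(x) = 1/(x + 1)
  lim(x→0) f'(x)/g'(x) = lim(x→0) (1/(x^2 + 1))/(1/(x + 1))
  = 1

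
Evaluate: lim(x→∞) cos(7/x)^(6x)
This is an exponential indeterminate form.

For exponential indeterminate forms, take the natural log:
  Let L = lim(x→∞) cos(7/x)^(6x)
  Then ln(L) = lim(x→∞) [exponent × ln(base)]
  Evaluate using L'Hôpital or standard limits, then exponentiate.
  L = 1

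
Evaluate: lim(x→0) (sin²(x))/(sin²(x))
This is a 0/0 indeterminate form.

Apply L'Hôpital's rule: differentiate numerator and denominator separately.
  f(x) = sin(x)^2   ⇒   f'(x) = 2·sin(x)·cos(x)
  g(x) = sin(x)^2   ⇒   g'(x) = 2·sin(x)·cos(x)
  lim(x→0) f'(x)/g'(x) = lim(x→0) (2·sin(x)·cos(x))/(2·sin(x)·cos(x))
  = 1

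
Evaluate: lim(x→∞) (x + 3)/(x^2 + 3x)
This is an ∞/∞ indeterminate form.

Apply L'Hôpital's rule: differentiate numerator and denominator separately.
  f(x) = x + 3   ⇒   f'(x) = 1
  g(x) = x^2 + 3·x   ⇒   g'(x) = 2·x + 3
  lim(x→∞) f'(x)/g'(x) = lim(x→∞) (1)/(2·x + 3)
  = 0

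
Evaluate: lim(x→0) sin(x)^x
This is an exponential indeterminate form.

For exponential indeterminate forms, take the natural log:
  Let L = lim(x→0) sin(x)^x
  Then ln(L) = lim(x→0) [exponent × ln(base)]
  Evaluate using L'Hôpital or standard limits, then exponentiate.
  L = 1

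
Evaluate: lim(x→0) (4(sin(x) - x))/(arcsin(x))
This is a 0/0 indeterminate form.

Apply L'Hôpital's rule: differentiate numerator and denominator separately.
  f(x) = -4·x + 4·sin(x)   ⇒   f'(x) = 4·cos(x) - 4
  g(x) = asin(x)   ⇒   g'(x) = 1/sqrt(1 - x^2)
  lim(x→0) f'(x)/g'(x) = lim(x→0) (4·cos(x) - 4)/(1/sqrt(1 - x^2))
  = 0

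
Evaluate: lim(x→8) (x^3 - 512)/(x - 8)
This is a standard limit.

Factor or rationalize the expression:
  lim(x→8) (x^3 - 512)/(x - 8) = 192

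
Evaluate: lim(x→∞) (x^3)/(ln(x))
This is an ∞/∞ indeterminate form.

Apply L'Hôpital's rule: differentiate numerator and denominator separately.
  f(x) = x^3   ⇒   f'(x) = 3·x^2
  g(x) = ln(x)   ⇒   g'(x) = 1/x
  lim(x→∞) f'(x)/g'(x) = lim(x→∞) (3·x^2)/(1/x)
  = ∞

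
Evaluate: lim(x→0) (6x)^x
This is an exponential indeterminate form.

For exponential indeterminate forms, take the natural log:
  Let L = lim(x→0) (6x)^x
  Then ln(L) = lim(x→0) [exponent × ln(base)]
  Evaluate using L'Hôpital or standard limits, then exponentiate.
  L = 1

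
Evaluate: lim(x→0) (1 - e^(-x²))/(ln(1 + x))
This is a 0/0 indeterminate form.

Apply L'Hôpital's rule: differentiate numerator and denominator separately.
  f(x) = 1 - e^(-x^2)   ⇒   f'(x) = 2·x·e^(-x^2)
  g(x) = ln(x + 1)   ⇒   g'(x) = 1/(x + 1)
  lim(x→0) f'(x)/g'(x) = lim(x→0) (2·x·e^(-x^2))/(1/(x + 1))
  = 0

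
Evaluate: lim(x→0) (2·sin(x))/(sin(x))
This is a 0/0 indeterminate form.

Apply L'Hôpital's rule: differentiate numerator and denominator separately.
  f(x) = 2·sin(x)   ⇒   f'(x) = 2·cos(x)
  g(x) = sin(x)   ⇒   g'(x) = cos(x)
  lim(x→0) f'(x)/g'(x) = lim(x→0) (2·cos(x))/(cos(x))
  = 2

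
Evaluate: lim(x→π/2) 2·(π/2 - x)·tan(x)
This is a 0·∞ indeterminate form.

Rewrite 0·∞ as a quotient (0/0 or ∞/∞ form), then apply L'Hôpital's rule:
  lim(x→π/2) 2·(π/2 - x)·tan(x) = 2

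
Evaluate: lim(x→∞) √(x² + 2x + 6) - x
This is an ∞-∞ indeterminate form.

Combine fractions or rationalize to convert ∞-∞ to 0/0 form:
  lim(x→∞) √(x² + 2x + 6) - x = 1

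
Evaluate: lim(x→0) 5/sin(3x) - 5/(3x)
This is an ∞-∞ indeterminate form.

Combine fractions or rationalize to convert ∞-∞ to 0/0 form:
  lim(x→0) 5/sin(3x) - 5/(3x) = 0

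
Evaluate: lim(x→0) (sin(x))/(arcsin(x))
This is a 0/0 indeterminate form.

Apply L'Hôpital's rule: differentiate numerator and denominator separately.
  f(x) = sin(x)   ⇒   f'(x) = cos(x)
  g(x) = asin(x)   ⇒   g'(x) = 1/sqrt(1 - x^2)
  lim(x→0) f'(x)/g'(x) = lim(x→0) (cos(x))/(1/sqrt(1 - x^2))
  = 1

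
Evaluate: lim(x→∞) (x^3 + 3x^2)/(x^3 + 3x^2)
This is an ∞/∞ indeterminate form.

Apply L'Hôpital's rule: differentiate numerator and denominator separately.
  f(x) = x^3 + 3·x^2   ⇒   f'(x) = 3·x^2 + 6·x
  g(x) = x^3 + 3·x^2   ⇒   g'(x) = 3·x^2 + 6·x
  lim(x→∞) f'(x)/g'(x) = lim(x→∞) (3·x^2 + 6·x)/(3·x^2 + 6·x)
  = 1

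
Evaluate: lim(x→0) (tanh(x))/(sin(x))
This is a 0/0 indeterminate form.

Apply L'Hôpital's rule: differentiate numerator and denominator separately.
  f(x) = tanh(x)   ⇒   f'(x) = 1 - tanh(x)^2
  g(x) = sin(x)   ⇒   g'(x) = cos(x)
  lim(x→0) f'(x)/g'(x) = lim(x→0) (1 - tanh(x)^2)/(cos(x))
  = 1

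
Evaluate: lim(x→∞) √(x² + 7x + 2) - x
This is an ∞-∞ indeterminate form.

Combine fractions or rationalize to convert ∞-∞ to 0/0 form:
  lim(x→∞) √(x² + 7x + 2) - x = 7/2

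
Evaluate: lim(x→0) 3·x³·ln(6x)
This is a 0·∞ indeterminate form.

Rewrite 0·∞ as a quotient (0/0 or ∞/∞ form), then apply L'Hôpital's rule:
  lim(x→0) 3·x³·ln(6x) = 0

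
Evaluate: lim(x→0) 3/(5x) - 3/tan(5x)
This is an ∞-∞ indeterminate form.

Combine fractions or rationalize to convert ∞-∞ to 0/0 form:
  lim(x→0) 3/(5x) - 3/tan(5x) = 0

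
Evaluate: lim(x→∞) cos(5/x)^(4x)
This is an exponential indeterminate form.

For exponential indeterminate forms, take the natural log:
  Let L = lim(x→∞) cos(5/x)^(4x)
  Then ln(L) = lim(x→∞) [exponent × ln(base)]
  Evaluate using L'Hôpital or standard limits, then exponentiate.
  L = 1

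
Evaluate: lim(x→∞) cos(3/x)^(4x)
This is an exponential indeterminate form.

For exponential indeterminate forms, take the natural log:
  Let L = lim(x→∞) cos(3/x)^(4x)
  Then ln(L) = lim(x→∞) [exponent × ln(base)]
  Evaluate using L'Hôpital or standard limits, then exponentiate.
  L = 1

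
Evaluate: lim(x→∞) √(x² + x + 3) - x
This is an ∞-∞ indeterminate form.

Combine fractions or rationalize to convert ∞-∞ to 0/0 form:
  lim(x→∞) √(x² + x + 3) - x = 1/2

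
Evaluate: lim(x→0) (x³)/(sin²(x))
This is a 0/0 indeterminate form.

Apply L'Hôpital's rule: differentiate numerator and denominator separately.
  f(x) = x^3   ⇒   f'(x) = 3·x^2
  g(x) = sin(x)^2   ⇒   g'(x) = 2·sin(x)·cos(x)
  lim(x→0) f'(x)/g'(x) = lim(x→0) (3·x^2)/(2·sin(x)·cos(x))
  = 0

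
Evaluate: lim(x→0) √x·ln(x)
This is a 0·∞ indeterminate form.

Rewrite 0·∞ as a quotient (0/0 or ∞/∞ form), then apply L'Hôpital's rule:
  lim(x→0) √x·ln(x) = 0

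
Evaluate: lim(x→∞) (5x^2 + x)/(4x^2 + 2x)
This is an ∞/∞ indeterminate form.

Apply L'Hôpital's rule: differentiate numerator and denominator separately.
  f(x) = 5·x^2 + x   ⇒   f'(x) = 10·x + 1
  g(x) = 4·x^2 + 2·x   ⇒   g'(x) = 8·x + 2
  lim(x→∞) f'(x)/g'(x) = lim(x→∞) (10·x + 1)/(8·x + 2)
  = 5/4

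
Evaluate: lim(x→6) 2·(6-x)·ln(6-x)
This is a 0·∞ indeterminate form.

Rewrite 0·∞ as a quotient (0/0 or ∞/∞ form), then apply L'Hôpital's rule:
  lim(x→6) 2·(6-x)·ln(6-x) = 0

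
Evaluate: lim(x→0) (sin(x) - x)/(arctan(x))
This is a 0/0 indeterminate form.

Apply L'Hôpital's rule: differentiate numerator and denominator separately.
  f(x) = -x + sin(x)   ⇒   f'(x) = cos(x) - 1
  g(x) = atan(x)   ⇒   g'(x) = 1/(x^2 + 1)
  lim(x→0) f'(x)/g'(x) = lim(x→0) (cos(x) - 1)/(1/(x^2 + 1))
  = 0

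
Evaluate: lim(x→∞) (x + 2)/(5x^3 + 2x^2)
This is an ∞/∞ indeterminate form.

Apply L'Hôpital's rule: differentiate numerator and denominator separately.
  f(x) = x + 2   ⇒   f'(x) = 1
  g(x) = 5·x^3 + 2·x^2   ⇒   g'(x) = 15·x^2 + 4·x
  lim(x→∞) f'(x)/g'(x) = lim(x→∞) (1)/(15·x^2 + 4·x)
  = 0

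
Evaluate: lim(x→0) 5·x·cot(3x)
This is a 0·∞ indeterminate form.

Rewrite 0·∞ as a quotient (0/0 or ∞/∞ form), then apply L'Hôpital's rule:
  lim(x→0) 5·x·cot(3x) = 5/3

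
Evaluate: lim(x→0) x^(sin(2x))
This is an exponential indeterminate form.

For exponential indeterminate forms, take the natural log:
  Let L = lim(x→0) x^(sin(2x))
  Then ln(L) = lim(x→0) [exponent × ln(base)]
  Evaluate using L'Hôpital or standard limits, then exponentiate.
  L = 1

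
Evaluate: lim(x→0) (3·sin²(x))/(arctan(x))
This is a 0/0 indeterminate form.

Apply L'Hôpital's rule: differentiate numerator and denominator separately.
  f(x) = 3·sin(x)^2   ⇒   f'(x) = 6·sin(x)·cos(x)
  g(x) = atan(x)   ⇒   g'(x) = 1/(x^2 + 1)
  lim(x→0) f'(x)/g'(x) = lim(x→0) (6·sin(x)·cos(x))/(1/(x^2 + 1))
  = 0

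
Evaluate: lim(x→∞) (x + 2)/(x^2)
This is an ∞/∞ indeterminate form.

Apply L'Hôpital's rule: differentiate numerator and denominator separately.
  f(x) = x + 2   ⇒   f'(x) = 1
  g(x) = x^2   ⇒   g'(x) = 2·x
  lim(x→∞) f'(x)/g'(x) = lim(x→∞) (1)/(2·x)
  = 0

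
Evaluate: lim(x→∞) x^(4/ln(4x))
This is an exponential indeterminate form.

For exponential indeterminate forms, take the natural log:
  Let L = lim(x→∞) x^(4/ln(4x))
  Then ln(L) = lim(x→∞) [exponent × ln(base)]
  Evaluate using L'Hôpital or standard limits, then exponentiate.
  L = e^(4)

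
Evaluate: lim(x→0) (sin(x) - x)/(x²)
This is a 0/0 indeterminate form.

Apply L'Hôpital's rule: differentiate numerator and denominator separately.
  f(x) = -x + sin(x)   ⇒   f'(x) = cos(x) - 1
  g(x) = x^2   ⇒   g'(x) = 2·x
  lim(x→0) f'(x)/g'(x) = lim(x→0) (cos(x) - 1)/(2·x)
  = 0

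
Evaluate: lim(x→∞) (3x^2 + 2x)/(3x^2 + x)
This is an ∞/∞ indeterminate form.

Apply L'Hôpital's rule: differentiate numerator and denominator separately.
  f(x) = 3·x^2 + 2·x   ⇒   f'(x) = 6·x + 2
  g(x) = 3·x^2 + x   ⇒   g'(x) = 6·x + 1
  lim(x→∞) f'(x)/g'(x) = lim(x→∞) (6·x + 2)/(6·x + 1)
  = 1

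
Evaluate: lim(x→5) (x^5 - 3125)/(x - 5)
This is a standard limit.

Factor or rationalize the expression:
  lim(x→5) (x^5 - 3125)/(x - 5) = 3125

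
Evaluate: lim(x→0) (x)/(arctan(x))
This is a 0/0 indeterminate form.

Apply L'Hôpital's rule: differentiate numerator and denominator separately.
  f(x) = x   ⇒   f'(x) = 1
  g(x) = atan(x)   ⇒   g'(x) = 1/(x^2 + 1)
  lim(x→0) f'(x)/g'(x) = lim(x→0) (1)/(1/(x^2 + 1))
  = 1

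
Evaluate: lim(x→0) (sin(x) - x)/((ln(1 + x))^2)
This is a 0/0 indeterminate form.

Apply L'Hôpital's rule: differentiate numerator and denominator separately.
  f(x) = -x + sin(x)   ⇒   f'(x) = cos(x) - 1
  g(x) = ln(x + 1)^2   ⇒   g'(x) = 2·ln(x + 1)/(x + 1)
  lim(x→0) f'(x)/g'(x) = lim(x→0) (cos(x) - 1)/(2·ln(x + 1)/(x + 1))
  = 0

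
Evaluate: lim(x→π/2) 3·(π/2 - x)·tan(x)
This is a 0·∞ indeterminate form.

Rewrite 0·∞ as a quotient (0/0 or ∞/∞ form), then apply L'Hôpital's rule:
  lim(x→π/2) 3·(π/2 - x)·tan(x) = 3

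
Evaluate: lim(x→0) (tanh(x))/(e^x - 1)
This is a 0/0 indeterminate form.

Apply L'Hôpital's rule: differentiate numerator and denominator separately.
  f(x) = tanh(x)   ⇒   f'(x) = 1 - tanh(x)^2
  g(x) = e^(x) - 1   ⇒   g'(x) = e^(x)
  lim(x→0) f'(x)/g'(x) = lim(x→0) (1 - tanh(x)^2)/(e^(x))
  = 1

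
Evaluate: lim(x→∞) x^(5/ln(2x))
This is an exponential indeterminate form.

For exponential indeterminate forms, take the natural log:
  Let L = lim(x→∞) x^(5/ln(2x))
  Then ln(L) = lim(x→∞) [exponent × ln(base)]
  Evaluate using L'Hôpital or standard limits, then exponentiate.
  L = e^(5)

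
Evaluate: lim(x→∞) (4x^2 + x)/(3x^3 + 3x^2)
This is an ∞/∞ indeterminate form.

Apply L'Hôpital's rule: differentiate numerator and denominator separately.
  f(x) = 4·x^2 + x   ⇒   f'(x) = 8·x + 1
  g(x) = 3·x^3 + 3·x^2   ⇒   g'(x) = 9·x^2 + 6·x
  lim(x→∞) f'(x)/g'(x) = lim(x→∞) (8·x + 1)/(9·x^2 + 6·x)
  = 0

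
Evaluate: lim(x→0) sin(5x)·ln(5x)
This is a 0·∞ indeterminate form.

Rewrite 0·∞ as a quotient (0/0 or ∞/∞ form), then apply L'Hôpital's rule:
  lim(x→0) sin(5x)·ln(5x) = 0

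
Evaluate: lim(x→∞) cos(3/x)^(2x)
This is an exponential indeterminate form.

For exponential indeterminate forms, take the natural log:
  Let L = lim(x→∞) cos(3/x)^(2x)
  Then ln(L) = lim(x→∞) [exponent × ln(base)]
  Evaluate using L'Hôpital or standard limits, then exponentiate.
  L = 1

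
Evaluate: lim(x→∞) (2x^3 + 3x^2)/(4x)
This is an ∞/∞ indeterminate form.

Apply L'Hôpital's rule: differentiate numerator and denominator separately.
  f(x) = 2·x^3 + 3·x^2   ⇒   f'(x) = 6·x^2 + 6·x
  g(x) = 4·x   ⇒   g'(x) = 4
  lim(x→∞) f'(x)/g'(x) = lim(x→∞) (6·x^2 + 6·x)/(4)
  = ∞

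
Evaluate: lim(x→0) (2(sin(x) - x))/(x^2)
This is a 0/0 indeterminate form.

Apply L'Hôpital's rule: differentiate numerator and denominator separately.
  f(x) = -2·x + 2·sin(x)   ⇒   f'(x) = 2·cos(x) - 2
  g(x) = x^2   ⇒   g'(x) = 2·x
  lim(x→0) f'(x)/g'(x) = lim(x→0) (2·cos(x) - 2)/(2·x)
  = 0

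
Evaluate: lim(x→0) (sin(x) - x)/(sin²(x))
This is a 0/0 indeterminate form.

Apply L'Hôpital's rule: differentiate numerator and denominator separately.
  f(x) = -x + sin(x)   ⇒   f'(x) = cos(x) - 1
  g(x) = sin(x)^2   ⇒   g'(x) = 2·sin(x)·cos(x)
  lim(x→0) f'(x)/g'(x) = lim(x→0) (cos(x) - 1)/(2·sin(x)·cos(x))
  = 0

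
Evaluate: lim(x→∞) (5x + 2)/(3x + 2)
This is an ∞/∞ indeterminate form.

Apply L'Hôpital's rule: differentiate numerator and denominator separately.
  f(x) = 5·x + 2   ⇒   f'(x) = 5
  g(x) = 3·x + 2   ⇒   g'(x) = 3
  lim(x→∞) f'(x)/g'(x) = lim(x→∞) (5)/(3)
  = 5/3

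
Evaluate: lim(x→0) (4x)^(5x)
This is an exponential indeterminate form.

For exponential indeterminate forms, take the natural log:
  Let L = lim(x→0) (4x)^(5x)
  Then ln(L) = lim(x→0) [exponent × ln(base)]
  Evaluate using L'Hôpital or standard limits, then exponentiate.
  L = 1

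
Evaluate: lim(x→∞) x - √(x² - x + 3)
This is an ∞-∞ indeterminate form.

Combine fractions or rationalize to convert ∞-∞ to 0/0 form:
  lim(x→∞) x - √(x² - x + 3) = 1/2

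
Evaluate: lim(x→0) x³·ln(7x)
This is a 0·∞ indeterminate form.

Rewrite 0·∞ as a quotient (0/0 or ∞/∞ form), then apply L'Hôpital's rule:
  lim(x→0) x³·ln(7x) = 0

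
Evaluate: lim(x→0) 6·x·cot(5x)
This is a 0·∞ indeterminate form.

Rewrite 0·∞ as a quotient (0/0 or ∞/∞ form), then apply L'Hôpital's rule:
  lim(x→0) 6·x·cot(5x) = 6/5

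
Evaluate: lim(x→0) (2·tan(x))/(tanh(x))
This is a 0/0 indeterminate form.

Apply L'Hôpital's rule: differentiate numerator and denominator separately.
  f(x) = 2·tan(x)   ⇒   f'(x) = 2·tan(x)^2 + 2
  g(x) = tanh(x)   ⇒   g'(x) = 1 - tanh(x)^2
  lim(x→0) f'(x)/g'(x) = lim(x→0) (2·tan(x)^2 + 2)/(1 - tanh(x)^2)
  = 2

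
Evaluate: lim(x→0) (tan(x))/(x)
This is a 0/0 indeterminate form.

Apply L'Hôpital's rule: differentiate numerator and denominator separately.
  f(x) = tan(x)   ⇒   f'(x) = tan(x)^2 + 1
  g(x) = x   ⇒   g'(x) = 1
  lim(x→0) f'(x)/g'(x) = lim(x→0) (tan(x)^2 + 1)/(1)
  = 1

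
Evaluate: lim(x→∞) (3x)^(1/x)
This is an exponential indeterminate form.

For exponential indeterminate forms, take the natural log:
  Let L = lim(x→∞) (3x)^(1/x)
  Then ln(L) = lim(x→∞) [exponent × ln(base)]
  Evaluate using L'Hôpital or standard limits, then exponentiate.
  L = 1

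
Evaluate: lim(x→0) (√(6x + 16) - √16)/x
This is a standard limit.

Factor or rationalize the expression:
  lim(x→0) (√(6x + 16) - √16)/x = 3/4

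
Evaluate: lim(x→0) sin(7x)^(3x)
This is an exponential indeterminate form.

For exponential indeterminate forms, take the natural log:
  Let L = lim(x→0) sin(7x)^(3x)
  Then ln(L) = lim(x→0) [exponent × ln(base)]
  Evaluate using L'Hôpital or standard limits, then exponentiate.
  L = 1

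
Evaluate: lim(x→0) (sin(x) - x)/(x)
This is a 0/0 indeterminate form.

Apply L'Hôpital's rule: differentiate numerator and denominator separately.
  f(x) = -x + sin(x)   ⇒   f'(x) = cos(x) - 1
  g(x) = x   ⇒   g'(x) = 1
  lim(x→0) f'(x)/g'(x) = lim(x→0) (cos(x) - 1)/(1)
  = 0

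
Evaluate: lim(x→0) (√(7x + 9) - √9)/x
This is a standard limit.

Factor or rationalize the expression:
  lim(x→0) (√(7x + 9) - √9)/x = 7/6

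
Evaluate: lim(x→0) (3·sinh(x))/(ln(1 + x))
This is a 0/0 indeterminate form.

Apply L'Hôpital's rule: differentiate numerator and denominator separately.
  f(x) = 3·sinh(x)   ⇒   f'(x) = 3·cosh(x)
  g(x) = ln(x + 1)   ⇒   g'(x) = 1/(x + 1)
  lim(x→0) f'(x)/g'(x) = lim(x→0) (3·cosh(x))/(1/(x + 1))
  = 3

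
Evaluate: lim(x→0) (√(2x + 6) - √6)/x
This is a standard limit.

Factor or rationalize the expression:
  lim(x→0) (√(2x + 6) - √6)/x = sqrt(6)/6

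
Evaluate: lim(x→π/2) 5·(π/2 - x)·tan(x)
This is a 0·∞ indeterminate form.

Rewrite 0·∞ as a quotient (0/0 or ∞/∞ form), then apply L'Hôpital's rule:
  lim(x→π/2) 5·(π/2 - x)·tan(x) = 5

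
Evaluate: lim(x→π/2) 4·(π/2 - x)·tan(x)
This is a 0·∞ indeterminate form.

Rewrite 0·∞ as a quotient (0/0 or ∞/∞ form), then apply L'Hôpital's rule:
  lim(x→π/2) 4·(π/2 - x)·tan(x) = 4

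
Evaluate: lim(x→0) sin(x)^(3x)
This is an exponential indeterminate form.

For exponential indeterminate forms, take the natural log:
  Let L = lim(x→0) sin(x)^(3x)
  Then ln(L) = lim(x→0) [exponent × ln(base)]
  Evaluate using L'Hôpital or standard limits, then exponentiate.
  L = 1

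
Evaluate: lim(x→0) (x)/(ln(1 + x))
This is a 0/0 indeterminate form.

Apply L'Hôpital's rule: differentiate numerator and denominator separately.
  f(x) = x   ⇒   f'(x) = 1
  g(x) = ln(x + 1)   ⇒   g'(x) = 1/(x + 1)
  lim(x→0) f'(x)/g'(x) = lim(x→0) (1)/(1/(x + 1))
  = 1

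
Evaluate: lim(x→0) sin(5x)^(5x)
This is an exponential indeterminate form.

For exponential indeterminate forms, take the natural log:
  Let L = lim(x→0) sin(5x)^(5x)
  Then ln(L) = lim(x→0) [exponent × ln(base)]
  Evaluate using L'Hôpital or standard limits, then exponentiate.
  L = 1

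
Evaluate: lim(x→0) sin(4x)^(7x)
This is an exponential indeterminate form.

For exponential indeterminate forms, take the natural log:
  Let L = lim(x→0) sin(4x)^(7x)
  Then ln(L) = lim(x→0) [exponent × ln(base)]
  Evaluate using L'Hôpital or standard limits, then exponentiate.
  L = 1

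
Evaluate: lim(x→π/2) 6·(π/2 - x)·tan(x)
This is a 0·∞ indeterminate form.

Rewrite 0·∞ as a quotient (0/0 or ∞/∞ form), then apply L'Hôpital's rule:
  lim(x→π/2) 6·(π/2 - x)·tan(x) = 6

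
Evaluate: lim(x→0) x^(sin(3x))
This is an exponential indeterminate form.

For exponential indeterminate forms, take the natural log:
  Let L = lim(x→0) x^(sin(3x))
  Then ln(L) = lim(x→0) [exponent × ln(base)]
  Evaluate using L'Hôpital or standard limits, then exponentiate.
  L = 1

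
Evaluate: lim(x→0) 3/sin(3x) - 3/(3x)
This is an ∞-∞ indeterminate form.

Combine fractions or rationalize to convert ∞-∞ to 0/0 form:
  lim(x→0) 3/sin(3x) - 3/(3x) = 0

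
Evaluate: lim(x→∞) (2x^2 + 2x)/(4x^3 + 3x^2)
This is an ∞/∞ indeterminate form.

Apply L'Hôpital's rule: differentiate numerator and denominator separately.
  f(x) = 2·x^2 + 2·x   ⇒   f'(x) = 4·x + 2
  g(x) = 4·x^3 + 3·x^2   ⇒   g'(x) = 12·x^2 + 6·x
  lim(x→∞) f'(x)/g'(x) = lim(x→∞) (4·x + 2)/(12·x^2 + 6·x)
  = 0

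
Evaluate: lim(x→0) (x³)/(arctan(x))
This is a 0/0 indeterminate form.

Apply L'Hôpital's rule: differentiate numerator and denominator separately.
  f(x) = x^3   ⇒   f'(x) = 3·x^2
  g(x) = atan(x)   ⇒   g'(x) = 1/(x^2 + 1)
  lim(x→0) f'(x)/g'(x) = lim(x→0) (3·x^2)/(1/(x^2 + 1))
  = 0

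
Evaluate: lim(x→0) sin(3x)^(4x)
This is an exponential indeterminate form.

For exponential indeterminate forms, take the natural log:
  Let L = lim(x→0) sin(3x)^(4x)
  Then ln(L) = lim(x→0) [exponent × ln(base)]
  Evaluate using L'Hôpital or standard limits, then exponentiate.
  L = 1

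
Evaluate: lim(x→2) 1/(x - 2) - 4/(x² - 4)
This is an ∞-∞ indeterminate form.

Combine fractions or rationalize to convert ∞-∞ to 0/0 form:
  lim(x→2) 1/(x - 2) - 4/(x² - 4) = 1/4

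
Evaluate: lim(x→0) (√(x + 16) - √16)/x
This is a standard limit.

Factor or rationalize the expression:
  lim(x→0) (√(x + 16) - √16)/x = 1/8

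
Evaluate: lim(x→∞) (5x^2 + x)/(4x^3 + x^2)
This is an ∞/∞ indeterminate form.

Apply L'Hôpital's rule: differentiate numerator and denominator separately.
  f(x) = 5·x^2 + x   ⇒   f'(x) = 10·x + 1
  g(x) = 4·x^3 + x^2   ⇒   g'(x) = 12·x^2 + 2·x
  lim(x→∞) f'(x)/g'(x) = lim(x→∞) (10·x + 1)/(12·x^2 + 2·x)
  = 0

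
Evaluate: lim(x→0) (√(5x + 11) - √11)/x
This is a standard limit.

Factor or rationalize the expression:
  lim(x→0) (√(5x + 11) - √11)/x = 5·sqrt(11)/22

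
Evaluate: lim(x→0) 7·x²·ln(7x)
This is a 0·∞ indeterminate form.

Rewrite 0·∞ as a quotient (0/0 or ∞/∞ form), then apply L'Hôpital's rule:
  lim(x→0) 7·x²·ln(7x) = 0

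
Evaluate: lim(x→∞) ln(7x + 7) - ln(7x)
This is an ∞-∞ indeterminate form.

Combine fractions or rationalize to convert ∞-∞ to 0/0 form:
  lim(x→∞) ln(7x + 7) - ln(7x) = 0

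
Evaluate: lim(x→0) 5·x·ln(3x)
This is a 0·∞ indeterminate form.

Rewrite 0·∞ as a quotient (0/0 or ∞/∞ form), then apply L'Hôpital's rule:
  lim(x→0) 5·x·ln(3x) = 0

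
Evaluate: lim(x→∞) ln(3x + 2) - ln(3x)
This is an ∞-∞ indeterminate form.

Combine fractions or rationalize to convert ∞-∞ to 0/0 form:
  lim(x→∞) ln(3x + 2) - ln(3x) = 0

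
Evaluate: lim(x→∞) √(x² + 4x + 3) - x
This is an ∞-∞ indeterminate form.

Combine fractions or rationalize to convert ∞-∞ to 0/0 form:
  lim(x→∞) √(x² + 4x + 3) - x = 2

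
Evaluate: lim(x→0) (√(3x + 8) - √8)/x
This is a standard limit.

Factor or rationalize the expression:
  lim(x→0) (√(3x + 8) - √8)/x = 3·sqrt(2)/8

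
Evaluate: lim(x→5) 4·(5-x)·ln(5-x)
This is a 0·∞ indeterminate form.

Rewrite 0·∞ as a quotient (0/0 or ∞/∞ form), then apply L'Hôpital's rule:
  lim(x→5) 4·(5-x)·ln(5-x) = 0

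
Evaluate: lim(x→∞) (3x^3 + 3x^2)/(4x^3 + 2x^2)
This is an ∞/∞ indeterminate form.

Apply L'Hôpital's rule: differentiate numerator and denominator separately.
  f(x) = 3·x^3 + 3·x^2   ⇒   f'(x) = 9·x^2 + 6·x
  g(x) = 4·x^3 + 2·x^2   ⇒   g'(x) = 12·x^2 + 4·x
  lim(x→∞) f'(x)/g'(x) = lim(x→∞) (9·x^2 + 6·x)/(12·x^2 + 4·x)
  = 3/4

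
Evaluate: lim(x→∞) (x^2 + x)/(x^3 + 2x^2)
This is an ∞/∞ indeterminate form.

Apply L'Hôpital's rule: differentiate numerator and denominator separately.
  f(x) = x^2 + x   ⇒   f'(x) = 2·x + 1
  g(x) = x^3 + 2·x^2   ⇒   g'(x) = 3·x^2 + 4·x
  lim(x→∞) f'(x)/g'(x) = lim(x→∞) (2·x + 1)/(3·x^2 + 4·x)
  = 0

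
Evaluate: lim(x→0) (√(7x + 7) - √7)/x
This is a standard limit.

Factor or rationalize the expression:
  lim(x→0) (√(7x + 7) - √7)/x = sqrt(7)/2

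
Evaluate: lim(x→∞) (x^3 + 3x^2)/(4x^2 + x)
This is an ∞/∞ indeterminate form.

Apply L'Hôpital's rule: differentiate numerator and denominator separately.
  f(x) = x^3 + 3·x^2   ⇒   f'(x) = 3·x^2 + 6·x
  g(x) = 4·x^2 + x   ⇒   g'(x) = 8·x + 1
  lim(x→∞) f'(x)/g'(x) = lim(x→∞) (3·x^2 + 6·x)/(8·x + 1)
  = ∞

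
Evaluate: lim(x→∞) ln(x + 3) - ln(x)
This is an ∞-∞ indeterminate form.

Combine fractions or rationalize to convert ∞-∞ to 0/0 form:
  lim(x→∞) ln(x + 3) - ln(x) = 0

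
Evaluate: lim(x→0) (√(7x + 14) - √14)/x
This is a standard limit.

Factor or rationalize the expression:
  lim(x→0) (√(7x + 14) - √14)/x = sqrt(14)/4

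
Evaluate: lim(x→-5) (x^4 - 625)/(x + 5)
This is a standard limit.

Factor or rationalize the expression:
  lim(x→-5) (x^4 - 625)/(x + 5) = -500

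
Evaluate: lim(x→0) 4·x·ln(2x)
This is a 0·∞ indeterminate form.

Rewrite 0·∞ as a quotient (0/0 or ∞/∞ form), then apply L'Hôpital's rule:
  lim(x→0) 4·x·ln(2x) = 0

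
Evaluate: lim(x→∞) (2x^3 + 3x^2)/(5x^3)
This is an ∞/∞ indeterminate form.

Apply L'Hôpital's rule: differentiate numerator and denominator separately.
  f(x) = 2·x^3 + 3·x^2   ⇒   f'(x) = 6·x^2 + 6·x
  g(x) = 5·x^3   ⇒   g'(x) = 15·x^2
  lim(x→∞) f'(x)/g'(x) = lim(x→∞) (6·x^2 + 6·x)/(15·x^2)
  = 2/5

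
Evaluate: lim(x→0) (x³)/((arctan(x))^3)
This is a 0/0 indeterminate form.

Apply L'Hôpital's rule: differentiate numerator and denominator separately.
  f(x) = x^3   ⇒   f'(x) = 3·x^2
  g(x) = atan(x)^3   ⇒   g'(x) = 3·atan(x)^2/(x^2 + 1)
  lim(x→0) f'(x)/g'(x) = lim(x→0) (3·x^2)/(3·atan(x)^2/(x^2 + 1))
  = 1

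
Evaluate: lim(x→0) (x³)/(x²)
This is a 0/0 indeterminate form.

Apply L'Hôpital's rule: differentiate numerator and denominator separately.
  f(x) = x^3   ⇒   f'(x) = 3·x^2
  g(x) = x^2   ⇒   g'(x) = 2·x
  lim(x→0) f'(x)/g'(x) = lim(x→0) (3·x^2)/(2·x)
  = 0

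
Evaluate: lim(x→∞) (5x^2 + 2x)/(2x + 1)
This is an ∞/∞ indeterminate form.

Apply L'Hôpital's rule: differentiate numerator and denominator separately.
  f(x) = 5·x^2 + 2·x   ⇒   f'(x) = 10·x + 2
  g(x) = 2·x + 1   ⇒   g'(x) = 2
  lim(x→∞) f'(x)/g'(x) = lim(x→∞) (10·x + 2)/(2)
  = ∞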